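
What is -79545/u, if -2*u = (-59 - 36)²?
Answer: 31818/1805 ≈ 17.628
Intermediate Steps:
u = -9025/2 (u = -(-59 - 36)²/2 = -½*(-95)² = -½*9025 = -9025/2 ≈ -4512.5)
-79545/u = -79545/(-9025/2) = -79545*(-2/9025) = 31818/1805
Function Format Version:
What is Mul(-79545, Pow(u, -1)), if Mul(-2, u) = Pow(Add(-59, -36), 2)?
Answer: Rational(31818, 1805) ≈ 17.628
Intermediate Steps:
u = Rational(-9025, 2) (u = Mul(Rational(-1, 2), Pow(Add(-59, -36), 2)) = Mul(Rational(-1, 2), Pow(-95, 2)) = Mul(Rational(-1, 2), 9025) = Rational(-9025, 2) ≈ -4512.5)
Mul(-79545, Pow(u, -1)) = Mul(-79545, Pow(Rational(-9025, 2), -1)) = Mul(-79545, Rational(-2, 9025)) = Rational(31818, 1805)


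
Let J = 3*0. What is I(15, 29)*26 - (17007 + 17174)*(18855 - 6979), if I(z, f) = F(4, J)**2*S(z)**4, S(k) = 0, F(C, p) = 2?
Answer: -405933556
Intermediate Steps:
J = 0
I(z, f) = 0 (I(z, f) = 2**2*0**4 = 4*0 = 0)
I(15, 29)*26 - (17007 + 17174)*(18855 - 6979) = 0*26 - (17007 + 17174)*(18855 - 6979) = 0 - 34181*11876 = 0 - 1*405933556 = 0 - 405933556 = -405933556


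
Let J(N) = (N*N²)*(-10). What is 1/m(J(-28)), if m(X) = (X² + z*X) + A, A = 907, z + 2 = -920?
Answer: 1/47986633867 ≈ 2.0839e-11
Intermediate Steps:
z = -922 (z = -2 - 920 = -922)
J(N) = -10*N³ (J(N) = N³*(-10) = -10*N³)
m(X) = 907 + X² - 922*X (m(X) = (X² - 922*X) + 907 = 907 + X² - 922*X)
1/m(J(-28)) = 1/(907 + (-10*(-28)³)² - (-9220)*(-28)³) = 1/(907 + (-10*(-21952))² - (-9220)*(-21952)) = 1/(907 + 219520² - 922*219520) = 1/(907 + 48189030400 - 202397440) = 1/47986633867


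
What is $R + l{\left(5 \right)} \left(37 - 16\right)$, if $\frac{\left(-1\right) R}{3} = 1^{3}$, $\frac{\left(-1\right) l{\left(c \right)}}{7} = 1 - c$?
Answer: $585$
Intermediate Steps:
$l{\left(c \right)} = -7 + 7 c$ ($l{\left(c \right)} = - 7 \left(1 - c\right) = -7 + 7 c$)
$R = -3$ ($R = - 3 \cdot 1^{3} = \left(-3\right) 1 = -3$)
$R + l{\left(5 \right)} \left(37 - 16\right) = -3 + \left(-7 + 7 \cdot 5\right) \left(37 - 16\right) = -3 + \left(-7 + 35\right) 21 = -3 + 28 \cdot 21 = -3 + 588 = 585$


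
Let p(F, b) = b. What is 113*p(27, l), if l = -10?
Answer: -1130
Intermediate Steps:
113*p(27, l) = 113*(-10) = -1130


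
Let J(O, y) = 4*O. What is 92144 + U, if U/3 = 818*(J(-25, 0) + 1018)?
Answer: 2344916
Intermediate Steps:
U = 2252772 (U = 3*(818*(4*(-25) + 1018)) = 3*(818*(-100 + 1018)) = 3*(818*918) = 3*750924 = 2252772)
92144 + U = 92144 + 2252772 = 2344916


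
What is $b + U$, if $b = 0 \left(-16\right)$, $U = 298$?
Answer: $298$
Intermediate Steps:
$b = 0$
$b + U = 0 + 298 = 298$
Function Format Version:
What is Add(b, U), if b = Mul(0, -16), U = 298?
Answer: 298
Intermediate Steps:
b = 0
Add(b, U) = Add(0, 298) = 298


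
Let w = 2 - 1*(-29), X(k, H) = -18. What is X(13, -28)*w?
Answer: -558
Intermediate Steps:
w = 31 (w = 2 + 29 = 31)
X(13, -28)*w = -18*31 = -558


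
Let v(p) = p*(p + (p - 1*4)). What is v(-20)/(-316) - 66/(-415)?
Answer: -86086/32785 ≈ -2.6258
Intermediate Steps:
v(p) = p*(-4 + 2*p) (v(p) = p*(p + (p - 4)) = p*(p + (-4 + p)) = p*(-4 + 2*p))
v(-20)/(-316) - 66/(-415) = (2*(-20)*(-2 - 20))/(-316) - 66/(-415) = (2*(-20)*(-22))*(-1/316) - 66*(-1/415) = 880*(-1/316) + 66/415 = -220/79 + 66/415 = -86086/32785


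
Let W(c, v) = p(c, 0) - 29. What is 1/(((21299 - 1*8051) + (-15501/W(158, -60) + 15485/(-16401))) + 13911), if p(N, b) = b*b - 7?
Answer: 65604/1809925085 ≈ 3.6247e-5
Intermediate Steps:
p(N, b) = -7 + b² (p(N, b) = b² - 7 = -7 + b²)
W(c, v) = -36 (W(c, v) = (-7 + 0²) - 29 = (-7 + 0) - 29 = -7 - 29 = -36)
1/(((21299 - 1*8051) + (-15501/W(158, -60) + 15485/(-16401))) + 13911) = 1/(((21299 - 1*8051) + (-15501/(-36) + 15485/(-16401))) + 13911) = 1/(((21299 - 8051) + (-15501*(-1/36) + 15485*(-1/16401))) + 13911) = 1/((13248 + (5167/12 - 15485/16401)) + 13911) = 1/((13248 + 28186049/65604) + 13911) = 1/(897307841/65604 + 13911) = 1/(1809925085/65604) = 65604/1809925085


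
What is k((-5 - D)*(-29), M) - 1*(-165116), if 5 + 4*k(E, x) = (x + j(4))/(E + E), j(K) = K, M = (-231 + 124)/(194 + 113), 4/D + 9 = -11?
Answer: 282243196501/1709376 ≈ 1.6511e+5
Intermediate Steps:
D = -⅕ (D = 4/(-9 - 11) = 4/(-20) = 4*(-1/20) = -⅕ ≈ -0.20000)
M = -107/307 ≈ -0.34853
k(E, x) = -5/4 + (4 + x)/(8*E) (k(E, x) = -5/4 + ((x + 4)/(E + E))/4 = -5/4 + ((4 + x)/((2*E)))/4 = -5/4 + ((4 + x)*(1/(2*E)))/4 = -5/4 + ((4 + x)/(2*E))/4 = -5/4 + (4 + x)/(8*E))
k((-5 - D)*(-29), M) - 1*(-165116) = (4 - 107/307 - 10*(-5 - 1*(-⅕))*(-29))/(8*(((-5 - 1*(-⅕))*(-29)))) - 1*(-165116) = (4 - 107/307 - 10*(-5 + ⅕)*(-29))/(8*(((-5 + ⅕)*(-29)))) + 165116 = (4 - 107/307 - (-48)*(-29))/(8*((-24/5*(-29)))) + 165116 = (4 - 107/307 - 10*696/5)/(8*(696/5)) + 165116 = (⅛)*(5/696)*(4 - 107/307 - 1392) + 165116 = (⅛)*(5/696)*(-426223/307) + 165116 = -2131115/1709376 + 165116 = 282243196501/1709376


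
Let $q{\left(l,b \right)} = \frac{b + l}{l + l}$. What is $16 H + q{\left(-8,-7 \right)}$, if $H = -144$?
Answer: $- \frac{36849}{16} \approx -2303.1$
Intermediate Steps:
$q{\left(l,b \right)} = \frac{b + l}{2 l}$
$16 H + q{\left(-8,-7 \right)} = 16 \left(-144\right) + \frac{-7 - 8}{2 \left(-8\right)} = -2304 + \frac{1}{2} \left(- \frac{1}{8}\right) \left(-15\right) = -2304 + \frac{15}{16} = - \frac{36849}{16}$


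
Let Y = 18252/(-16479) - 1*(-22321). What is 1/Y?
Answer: 1831/40867723 ≈ 4.4803e-5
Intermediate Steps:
Y = 40867723/1831 (Y = 18252*(-1/16479) + 22321 = -2028/1831 + 22321 = 40867723/1831 ≈ 22320.)
1/Y = 1/(40867723/1831) = 1831/40867723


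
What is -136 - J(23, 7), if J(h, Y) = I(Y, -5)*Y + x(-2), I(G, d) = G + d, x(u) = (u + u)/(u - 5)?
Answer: -1054/7 ≈ -150.57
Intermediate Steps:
x(u) = 2*u/(-5 + u) (x(u) = (2*u)/(-5 + u) = 2*u/(-5 + u))
J(h, Y) = 4/7 + Y*(-5 + Y) (J(h, Y) = (Y - 5)*Y + 2*(-2)/(-5 - 2) = (-5 + Y)*Y + 2*(-2)/(-7) = Y*(-5 + Y) + 2*(-2)*(-⅐) = Y*(-5 + Y) + 4/7 = 4/7 + Y*(-5 + Y))
-136 - J(23, 7) = -136 - (4/7 + 7*(-5 + 7)) = -136 - (4/7 + 7*2) = -136 - (4/7 + 14) = -136 - 1*102/7 = -136 - 102/7 = -1054/7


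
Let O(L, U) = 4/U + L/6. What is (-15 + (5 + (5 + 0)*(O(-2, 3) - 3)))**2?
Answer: 400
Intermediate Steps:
O(L, U) = 4/U + L/6 (O(L, U) = 4/U + L*(1/6) = 4/U + L/6)
(-15 + (5 + (5 + 0)*(O(-2, 3) - 3)))**2 = (-15 + (5 + (5 + 0)*((4/3 + (1/6)*(-2)) - 3)))**2 = (-15 + (5 + 5*((4*(1/3) - 1/3) - 3)))**2 = (-15 + (5 + 5*((4/3 - 1/3) - 3)))**2 = (-15 + (5 + 5*(1 - 3)))**2 = (-15 + (5 + 5*(-2)))**2 = (-15 + (5 - 10))**2 = (-15 - 5)**2 = (-20)**2 = 400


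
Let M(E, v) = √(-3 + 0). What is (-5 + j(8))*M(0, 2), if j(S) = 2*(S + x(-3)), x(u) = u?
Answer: 5*I*√3 ≈ 8.6602*I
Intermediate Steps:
M(E, v) = I*√3 (M(E, v) = √(-3) = I*√3)
j(S) = -6 + 2*S (j(S) = 2*(S - 3) = 2*(-3 + S) = -6 + 2*S)
(-5 + j(8))*M(0, 2) = (-5 + (-6 + 2*8))*(I*√3) = (-5 + (-6 + 16))*(I*√3) = (-5 + 10)*(I*√3) = 5*(I*√3) = 5*I*√3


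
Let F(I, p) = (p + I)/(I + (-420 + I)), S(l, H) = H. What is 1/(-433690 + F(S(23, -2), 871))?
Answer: -424/183885429 ≈ -2.3058e-6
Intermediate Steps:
F(I, p) = (I + p)/(-420 + 2*I)
1/(-433690 + F(S(23, -2), 871)) = 1/(-433690 + (-2 + 871)/(2*(-210 - 2))) = 1/(-433690 + (½)*869/(-212)) = 1/(-433690 + (½)*(-1/212)*869) = 1/(-433690 - 869/424) = 1/(-183885429/424) = -424/183885429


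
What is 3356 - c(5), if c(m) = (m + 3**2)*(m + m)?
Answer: 3216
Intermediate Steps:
c(m) = 2*m*(9 + m) (c(m) = (m + 9)*(2*m) = (9 + m)*(2*m) = 2*m*(9 + m))
3356 - c(5) = 3356 - 2*5*(9 + 5) = 3356 - 2*5*14 = 3356 - 1*140 = 3356 - 140 = 3216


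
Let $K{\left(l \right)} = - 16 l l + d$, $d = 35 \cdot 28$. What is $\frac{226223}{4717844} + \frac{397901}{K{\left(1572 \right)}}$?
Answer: $\frac{441697624033}{11658371639351} \approx 0.037887$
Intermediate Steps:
$d = 980$
$K{\left(l \right)} = 980 - 16 l^{2}$ ($K{\left(l \right)} = - 16 l l + 980 = - 16 l^{2} + 980 = 980 - 16 l^{2}$)
$\frac{226223}{4717844} + \frac{397901}{K{\left(1572 \right)}} = \frac{226223}{4717844} + \frac{397901}{980 - 16 \cdot 1572^{2}} = 226223 \cdot \frac{1}{4717844} + \frac{397901}{980 - 39538944} = \frac{226223}{4717844} + \frac{397901}{980 - 39538944} = \frac{226223}{4717844} + \frac{397901}{-39537964} = \frac{226223}{4717844} + 397901 \left(- \frac{1}{39537964}\right) = \frac{226223}{4717844} - \frac{397901}{39537964} = \frac{441697624033}{11658371639351}$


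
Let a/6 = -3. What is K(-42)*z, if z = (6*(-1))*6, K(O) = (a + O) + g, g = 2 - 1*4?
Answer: 2232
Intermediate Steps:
a = -18 (a = 6*(-3) = -18)
g = -2 (g = 2 - 4 = -2)
K(O) = -20 + O (K(O) = (-18 + O) - 2 = -20 + O)
z = -36 (z = -6*6 = -36)
K(-42)*z = (-20 - 42)*(-36) = -62*(-36) = 2232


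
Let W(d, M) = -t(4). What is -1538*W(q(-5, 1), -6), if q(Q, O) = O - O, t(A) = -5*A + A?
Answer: -24608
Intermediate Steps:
t(A) = -4*A
q(Q, O) = 0
W(d, M) = 16 (W(d, M) = -(-4)*4 = -1*(-16) = 16)
-1538*W(q(-5, 1), -6) = -1538*16 = -24608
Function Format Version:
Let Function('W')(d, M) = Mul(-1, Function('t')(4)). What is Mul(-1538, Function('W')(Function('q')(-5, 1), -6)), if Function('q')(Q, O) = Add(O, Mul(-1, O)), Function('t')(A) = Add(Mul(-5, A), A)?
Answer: -24608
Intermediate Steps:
Function('t')(A) = Mul(-4, A)
Function('q')(Q, O) = 0
Function('W')(d, M) = 16 (Function('W')(d, M) = Mul(-1, Mul(-4, 4)) = Mul(-1, -16) = 16)
Mul(-1538, Function('W')(Function('q')(-5, 1), -6)) = Mul(-1538, 16) = -24608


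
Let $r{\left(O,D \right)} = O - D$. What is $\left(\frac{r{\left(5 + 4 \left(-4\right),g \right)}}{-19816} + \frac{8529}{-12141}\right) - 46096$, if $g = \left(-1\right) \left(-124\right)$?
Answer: $- \frac{3696740736335}{80195352} \approx -46097.0$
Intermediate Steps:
$g = 124$
$\left(\frac{r{\left(5 + 4 \left(-4\right),g \right)}}{-19816} + \frac{8529}{-12141}\right) - 46096 = \left(\frac{\left(5 + 4 \left(-4\right)\right) - 124}{-19816} + \frac{8529}{-12141}\right) - 46096 = \left(\left(\left(5 - 16\right) - 124\right) \left(- \frac{1}{19816}\right) + 8529 \left(- \frac{1}{12141}\right)\right) - 46096 = \left(\left(-11 - 124\right) \left(- \frac{1}{19816}\right) - \frac{2843}{4047}\right) - 46096 = \left(\left(-135\right) \left(- \frac{1}{19816}\right) - \frac{2843}{4047}\right) - 46096 = \left(\frac{135}{19816} - \frac{2843}{4047}\right) - 46096 = - \frac{55790543}{80195352} - 46096 = - \frac{3696740736335}{80195352}$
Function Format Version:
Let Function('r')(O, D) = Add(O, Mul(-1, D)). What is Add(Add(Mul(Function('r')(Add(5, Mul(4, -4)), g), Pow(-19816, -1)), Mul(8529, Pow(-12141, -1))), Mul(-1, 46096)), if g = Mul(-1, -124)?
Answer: Rational(-3696740736335, 80195352) ≈ -46097.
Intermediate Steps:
g = 124
Add(Add(Mul(Function('r')(Add(5, Mul(4, -4)), g), Pow(-19816, -1)), Mul(8529, Pow(-12141, -1))), Mul(-1, 46096)) = Add(Add(Mul(Add(Add(5, Mul(4, -4)), Mul(-1, 124)), Pow(-19816, -1)), Mul(8529, Pow(-12141, -1))), Mul(-1, 46096)) = Add(Add(Mul(Add(Add(5, -16), -124), Rational(-1, 19816)), Mul(8529, Rational(-1, 12141))), -46096) = Add(Add(Mul(Add(-11, -124), Rational(-1, 19816)), Rational(-2843, 4047)), -46096) = Add(Add(Mul(-135, Rational(-1, 19816)), Rational(-2843, 4047)), -46096) = Add(Add(Rational(135, 19816), Rational(-2843, 4047)), -46096) = Add(Rational(-55790543, 80195352), -46096) = Rational(-3696740736335, 80195352)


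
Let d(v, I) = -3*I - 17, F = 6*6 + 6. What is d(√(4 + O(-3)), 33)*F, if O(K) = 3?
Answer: -4872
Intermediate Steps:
F = 42 (F = 36 + 6 = 42)
d(v, I) = -17 - 3*I
d(√(4 + O(-3)), 33)*F = (-17 - 3*33)*42 = (-17 - 99)*42 = -116*42 = -4872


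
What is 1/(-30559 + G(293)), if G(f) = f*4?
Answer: -1/29387 ≈ -3.4029e-5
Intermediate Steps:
G(f) = 4*f
1/(-30559 + G(293)) = 1/(-30559 + 4*293) = 1/(-30559 + 1172) = 1/(-29387) = -1/29387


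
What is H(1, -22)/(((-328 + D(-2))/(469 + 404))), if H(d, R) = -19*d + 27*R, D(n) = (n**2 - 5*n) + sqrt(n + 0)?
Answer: 28006131/16433 + 178383*I*sqrt(2)/32866 ≈ 1704.3 + 7.6758*I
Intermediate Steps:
D(n) = sqrt(n) + n**2 - 5*n (D(n) = (n**2 - 5*n) + sqrt(n) = sqrt(n) + n**2 - 5*n)
H(1, -22)/(((-328 + D(-2))/(469 + 404))) = (-19*1 + 27*(-22))/(((-328 + (sqrt(-2) + (-2)**2 - 5*(-2)))/(469 + 404))) = (-19 - 594)/(((-328 + (I*sqrt(2) + 4 + 10))/873)) = -613*873/(-328 + (14 + I*sqrt(2))) = -613*873/(-314 + I*sqrt(2)) = -613/(-314/873 + I*sqrt(2)/873)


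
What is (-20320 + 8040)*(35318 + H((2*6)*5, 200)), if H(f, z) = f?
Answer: -434441840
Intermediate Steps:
(-20320 + 8040)*(35318 + H((2*6)*5, 200)) = (-20320 + 8040)*(35318 + (2*6)*5) = -12280*(35318 + 12*5) = -12280*(35318 + 60) = -12280*35378 = -434441840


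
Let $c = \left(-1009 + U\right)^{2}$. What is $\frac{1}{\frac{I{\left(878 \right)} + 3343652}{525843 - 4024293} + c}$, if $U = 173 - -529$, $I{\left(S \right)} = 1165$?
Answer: $\frac{14050}{1324185017} \approx 1.061 \cdot 10^{-5}$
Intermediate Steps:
$U = 702$ ($U = 173 + 529 = 702$)
$c = 94249$ ($c = \left(-1009 + 702\right)^{2} = \left(-307\right)^{2} = 94249$)
$\frac{1}{\frac{I{\left(878 \right)} + 3343652}{525843 - 4024293} + c} = \frac{1}{\frac{1165 + 3343652}{525843 - 4024293} + 94249} = \frac{1}{\frac{3344817}{-3498450} + 94249} = \frac{1}{3344817 \left(- \frac{1}{3498450}\right) + 94249} = \frac{1}{- \frac{13433}{14050} + 94249} = \frac{1}{\frac{1324185017}{14050}} = \frac{14050}{1324185017}$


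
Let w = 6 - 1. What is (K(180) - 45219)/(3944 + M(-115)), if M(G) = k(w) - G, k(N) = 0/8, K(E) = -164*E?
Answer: -24913/1353 ≈ -18.413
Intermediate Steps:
w = 5
k(N) = 0 (k(N) = 0*(⅛) = 0)
M(G) = -G (M(G) = 0 - G = -G)
(K(180) - 45219)/(3944 + M(-115)) = (-164*180 - 45219)/(3944 - 1*(-115)) = (-29520 - 45219)/(3944 + 115) = -74739/4059 = -74739*1/4059 = -24913/1353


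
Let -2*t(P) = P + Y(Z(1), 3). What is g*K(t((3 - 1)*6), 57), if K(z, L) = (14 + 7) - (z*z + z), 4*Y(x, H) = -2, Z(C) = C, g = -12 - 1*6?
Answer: 909/8 ≈ 113.63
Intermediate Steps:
g = -18 (g = -12 - 6 = -18)
Y(x, H) = -½ (Y(x, H) = (¼)*(-2) = -½)
t(P) = ¼ - P/2 (t(P) = -(P - ½)/2 = -(-½ + P)/2 = ¼ - P/2)
K(z, L) = 21 - z - z² (K(z, L) = 21 - (z² + z) = 21 - (z + z²) = 21 + (-z - z²) = 21 - z - z²)
g*K(t((3 - 1)*6), 57) = -18*(21 - (¼ - (3 - 1)*6/2) - (¼ - (3 - 1)*6/2)²) = -18*(21 - (¼ - 6) - (¼ - 6)²) = -18*(21 - 1*(-23/4) - (-23/4)²) = -18*(21 + 23/4 - 1*529/16) = -18*(21 + 23/4 - 529/16) = -18*(-101/16) = 909/8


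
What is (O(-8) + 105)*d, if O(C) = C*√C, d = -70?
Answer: -7350 + 1120*I*√2 ≈ -7350.0 + 1583.9*I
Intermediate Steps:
O(C) = C^(3/2)
(O(-8) + 105)*d = ((-8)^(3/2) + 105)*(-70) = (-16*I*√2 + 105)*(-70) = (105 - 16*I*√2)*(-70) = -7350 + 1120*I*√2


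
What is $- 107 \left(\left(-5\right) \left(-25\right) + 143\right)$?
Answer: $-28676$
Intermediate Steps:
$- 107 \left(\left(-5\right) \left(-25\right) + 143\right) = - 107 \left(125 + 143\right) = \left(-107\right) 268 = -28676$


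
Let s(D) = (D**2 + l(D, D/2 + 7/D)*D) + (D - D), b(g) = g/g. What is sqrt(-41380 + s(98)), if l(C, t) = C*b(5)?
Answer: 2*I*sqrt(5543) ≈ 148.9*I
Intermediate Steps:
b(g) = 1
l(C, t) = C (l(C, t) = C*1 = C)
s(D) = 2*D**2 (s(D) = (D**2 + D*D) + (D - D) = (D**2 + D**2) + 0 = 2*D**2 + 0 = 2*D**2)
sqrt(-41380 + s(98)) = sqrt(-41380 + 2*98**2) = sqrt(-41380 + 2*9604) = sqrt(-41380 + 19208) = sqrt(-22172) = 2*I*sqrt(5543)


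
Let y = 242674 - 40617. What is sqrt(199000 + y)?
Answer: sqrt(401057) ≈ 633.29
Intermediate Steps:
y = 202057
sqrt(199000 + y) = sqrt(199000 + 202057) = sqrt(401057)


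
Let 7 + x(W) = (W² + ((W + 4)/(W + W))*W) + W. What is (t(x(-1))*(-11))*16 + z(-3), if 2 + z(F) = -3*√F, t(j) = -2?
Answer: 350 - 3*I*√3 ≈ 350.0 - 5.1962*I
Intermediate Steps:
x(W) = -5 + W² + 3*W/2 (x(W) = -7 + ((W² + ((W + 4)/(W + W))*W) + W) = -7 + ((W² + ((4 + W)/((2*W)))*W) + W) = -7 + ((W² + ((4 + W)*(1/(2*W)))*W) + W) = -7 + ((W² + ((4 + W)/(2*W))*W) + W) = -7 + ((W² + (2 + W/2)) + W) = -7 + ((2 + W² + W/2) + W) = -7 + (2 + W² + 3*W/2) = -5 + W² + 3*W/2)
z(F) = -2 - 3*√F
(t(x(-1))*(-11))*16 + z(-3) = -2*(-11)*16 + (-2 - 3*I*√3) = 22*16 + (-2 - 3*I*√3) = 352 + (-2 - 3*I*√3) = 350 - 3*I*√3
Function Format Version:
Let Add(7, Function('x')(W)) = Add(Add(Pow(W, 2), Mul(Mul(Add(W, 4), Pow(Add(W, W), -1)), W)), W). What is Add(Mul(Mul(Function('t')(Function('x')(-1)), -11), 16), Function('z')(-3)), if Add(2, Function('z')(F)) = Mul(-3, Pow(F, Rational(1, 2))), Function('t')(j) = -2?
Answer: Add(350, Mul(-3, I, Pow(3, Rational(1, 2)))) ≈ Add(350.00, Mul(-5.1962, I))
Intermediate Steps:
Function('x')(W) = Add(-5, Pow(W, 2), Mul(Rational(3, 2), W)) (Function('x')(W) = Add(-7, Add(Add(Pow(W, 2), Mul(Mul(Add(W, 4), Pow(Add(W, W), -1)), W)), W)) = Add(-7, Add(Add(Pow(W, 2), Mul(Mul(Add(4, W), Pow(Mul(2, W), -1)), W)), W)) = Add(-7, Add(Add(Pow(W, 2), Mul(Mul(Add(4, W), Mul(Rational(1, 2), Pow(W, -1))), W)), W)) = Add(-7, Add(Add(Pow(W, 2), Mul(Mul(Rational(1, 2), Pow(W, -1), Add(4, W)), W)), W)) = Add(-7, Add(Add(Pow(W, 2), Add(2, Mul(Rational(1, 2), W))), W)) = Add(-7, Add(Add(2, Pow(W, 2), Mul(Rational(1, 2), W)), W)) = Add(-7, Add(2, Pow(W, 2), Mul(Rational(3, 2), W))) = Add(-5, Pow(W, 2), Mul(Rational(3, 2), W)))
Function('z')(F) = Add(-2, Mul(-3, Pow(F, Rational(1, 2))))
Add(Mul(Mul(Function('t')(Function('x')(-1)), -11), 16), Function('z')(-3)) = Add(Mul(Mul(-2, -11), 16), Add(-2, Mul(-3, Pow(-3, Rational(1, 2))))) = Add(Mul(22, 16), Add(-2, Mul(-3, Mul(I, Pow(3, Rational(1, 2)))))) = Add(352, Add(-2, Mul(-3, I, Pow(3, Rational(1, 2))))) = Add(350, Mul(-3, I, Pow(3, Rational(1, 2))))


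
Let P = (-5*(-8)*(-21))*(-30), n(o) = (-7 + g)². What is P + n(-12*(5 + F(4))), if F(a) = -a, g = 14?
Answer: 25249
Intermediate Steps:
n(o) = 49 (n(o) = (-7 + 14)² = 7² = 49)
P = 25200 (P = (40*(-21))*(-30) = -840*(-30) = 25200)
P + n(-12*(5 + F(4))) = 25200 + 49 = 25249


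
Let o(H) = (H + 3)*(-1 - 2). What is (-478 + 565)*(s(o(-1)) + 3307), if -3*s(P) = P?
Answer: 287883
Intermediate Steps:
o(H) = -9 - 3*H (o(H) = (3 + H)*(-3) = -9 - 3*H)
s(P) = -P/3
(-478 + 565)*(s(o(-1)) + 3307) = (-478 + 565)*(-(-9 - 3*(-1))/3 + 3307) = 87*(-(-9 + 3)/3 + 3307) = 87*(-1/3*(-6) + 3307) = 87*(2 + 3307) = 87*3309 = 287883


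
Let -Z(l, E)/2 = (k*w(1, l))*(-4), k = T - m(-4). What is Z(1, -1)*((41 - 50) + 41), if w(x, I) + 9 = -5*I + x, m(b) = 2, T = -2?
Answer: 13312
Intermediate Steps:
k = -4 (k = -2 - 1*2 = -2 - 2 = -4)
w(x, I) = -9 + x - 5*I (w(x, I) = -9 + (-5*I + x) = -9 + (x - 5*I) = -9 + x - 5*I)
Z(l, E) = 256 + 160*l (Z(l, E) = -2*(-4*(-9 + 1 - 5*l))*(-4) = -2*(-4*(-8 - 5*l))*(-4) = -2*(32 + 20*l)*(-4) = -2*(-128 - 80*l) = 256 + 160*l)
Z(1, -1)*((41 - 50) + 41) = (256 + 160*1)*((41 - 50) + 41) = (256 + 160)*(-9 + 41) = 416*32 = 13312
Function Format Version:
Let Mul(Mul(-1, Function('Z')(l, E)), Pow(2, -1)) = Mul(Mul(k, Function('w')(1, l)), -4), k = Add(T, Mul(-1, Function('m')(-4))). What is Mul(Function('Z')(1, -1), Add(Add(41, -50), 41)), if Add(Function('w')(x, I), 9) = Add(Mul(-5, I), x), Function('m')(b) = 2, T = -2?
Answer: 13312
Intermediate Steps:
k = -4 (k = Add(-2, Mul(-1, 2)) = Add(-2, -2) = -4)
Function('w')(x, I) = Add(-9, x, Mul(-5, I)) (Function('w')(x, I) = Add(-9, Add(Mul(-5, I), x)) = Add(-9, Add(x, Mul(-5, I))) = Add(-9, x, Mul(-5, I)))
Function('Z')(l, E) = Add(256, Mul(160, l)) (Function('Z')(l, E) = Mul(-2, Mul(Mul(-4, Add(-9, 1, Mul(-5, l))), -4)) = Mul(-2, Mul(Mul(-4, Add(-8, Mul(-5, l))), -4)) = Mul(-2, Mul(Add(32, Mul(20, l)), -4)) = Mul(-2, Add(-128, Mul(-80, l))) = Add(256, Mul(160, l)))
Mul(Function('Z')(1, -1), Add(Add(41, -50), 41)) = Mul(Add(256, Mul(160, 1)), Add(Add(41, -50), 41)) = Mul(Add(256, 160), Add(-9, 41)) = Mul(416, 32) = 13312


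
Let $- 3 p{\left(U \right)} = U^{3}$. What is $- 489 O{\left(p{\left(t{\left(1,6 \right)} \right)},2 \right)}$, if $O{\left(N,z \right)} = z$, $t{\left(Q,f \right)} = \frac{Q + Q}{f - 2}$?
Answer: $-978$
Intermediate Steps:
$t{\left(Q,f \right)} = \frac{2 Q}{-2 + f}$
$p{\left(U \right)} = - \frac{U^{3}}{3}$
$- 489 O{\left(p{\left(t{\left(1,6 \right)} \right)},2 \right)} = \left(-489\right) 2 = -978$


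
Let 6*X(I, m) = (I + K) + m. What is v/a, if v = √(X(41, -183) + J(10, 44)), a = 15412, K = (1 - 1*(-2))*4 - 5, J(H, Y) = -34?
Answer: I*√226/30824 ≈ 0.00048771*I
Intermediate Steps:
K = 7 (K = (1 + 2)*4 - 5 = 3*4 - 5 = 12 - 5 = 7)
X(I, m) = 7/6 + I/6 + m/6 (X(I, m) = ((I + 7) + m)/6 = ((7 + I) + m)/6 = (7 + I + m)/6 = 7/6 + I/6 + m/6)
v = I*√226/2 (v = √((7/6 + (⅙)*41 + (⅙)*(-183)) - 34) = √((7/6 + 41/6 - 61/2) - 34) = √(-45/2 - 34) = √(-113/2) = I*√226/2 ≈ 7.5166*I)
v/a = (I*√226/2)/15412 = (I*√226/2)*(1/15412) = I*√226/30824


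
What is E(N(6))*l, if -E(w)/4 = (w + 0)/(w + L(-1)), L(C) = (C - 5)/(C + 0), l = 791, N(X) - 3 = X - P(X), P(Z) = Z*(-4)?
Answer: -34804/13 ≈ -2677.2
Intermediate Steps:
P(Z) = -4*Z
N(X) = 3 + 5*X (N(X) = 3 + (X - (-4)*X) = 3 + (X + 4*X) = 3 + 5*X)
L(C) = (-5 + C)/C
E(w) = -4*w/(6 + w) (E(w) = -4*(w + 0)/(w + (-5 - 1)/(-1)) = -4*w/(w - 1*(-6)) = -4*w/(w + 6) = -4*w/(6 + w))
E(N(6))*l = -4*(3 + 5*6)/(6 + (3 + 5*6))*791 = -4*(3 + 30)/(6 + (3 + 30))*791 = -4*33/(6 + 33)*791 = -4*33/39*791 = -4*33*1/39*791 = -44/13*791 = -34804/13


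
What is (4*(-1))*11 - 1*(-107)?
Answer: 63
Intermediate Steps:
(4*(-1))*11 - 1*(-107) = -4*11 + 107 = -44 + 107 = 63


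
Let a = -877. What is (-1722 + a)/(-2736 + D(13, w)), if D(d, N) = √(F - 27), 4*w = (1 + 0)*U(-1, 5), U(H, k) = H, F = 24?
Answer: 2370288/2495233 + 2599*I*√3/7485699 ≈ 0.94993 + 0.00060136*I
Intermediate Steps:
w = -¼ (w = ((1 + 0)*(-1))/4 = (1*(-1))/4 = (¼)*(-1) = -¼ ≈ -0.25000)
D(d, N) = I*√3 (D(d, N) = √(24 - 27) = √(-3) = I*√3)
(-1722 + a)/(-2736 + D(13, w)) = (-1722 - 877)/(-2736 + I*√3) = -2599/(-2736 + I*√3)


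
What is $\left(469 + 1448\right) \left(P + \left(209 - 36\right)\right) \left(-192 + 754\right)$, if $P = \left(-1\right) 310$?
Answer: $-147597498$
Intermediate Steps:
$P = -310$
$\left(469 + 1448\right) \left(P + \left(209 - 36\right)\right) \left(-192 + 754\right) = \left(469 + 1448\right) \left(-310 + \left(209 - 36\right)\right) \left(-192 + 754\right) = 1917 \left(-310 + 173\right) 562 = 1917 \left(\left(-137\right) 562\right) = 1917 \left(-76994\right) = -147597498$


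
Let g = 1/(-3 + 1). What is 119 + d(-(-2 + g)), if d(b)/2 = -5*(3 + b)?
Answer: 64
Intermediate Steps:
g = -½ (g = 1/(-2) = -½ ≈ -0.50000)
d(b) = -30 - 10*b (d(b) = 2*(-5*(3 + b)) = 2*(-15 - 5*b) = -30 - 10*b)
119 + d(-(-2 + g)) = 119 + (-30 - (-10)*(-2 - ½)) = 119 + (-30 - (-10)*(-5)/2) = 119 + (-30 - 10*5/2) = 119 + (-30 - 25) = 119 - 55 = 64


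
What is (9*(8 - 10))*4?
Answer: -72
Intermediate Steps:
(9*(8 - 10))*4 = (9*(-2))*4 = -18*4 = -72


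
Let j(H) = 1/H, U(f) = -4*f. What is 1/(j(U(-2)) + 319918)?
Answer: 8/2559345 ≈ 3.1258e-6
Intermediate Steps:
1/(j(U(-2)) + 319918) = 1/(1/(-4*(-2)) + 319918) = 1/(1/8 + 319918) = 1/(⅛ + 319918) = 1/(2559345/8) = 8/2559345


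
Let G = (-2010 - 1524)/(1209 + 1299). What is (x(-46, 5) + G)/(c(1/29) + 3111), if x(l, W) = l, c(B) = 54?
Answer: -1043/69630 ≈ -0.014979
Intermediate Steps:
G = -31/22 (G = -3534/2508 = -3534*1/2508 = -31/22 ≈ -1.4091)
(x(-46, 5) + G)/(c(1/29) + 3111) = (-46 - 31/22)/(54 + 3111) = -1043/22/3165 = -1043/22*1/3165 = -1043/69630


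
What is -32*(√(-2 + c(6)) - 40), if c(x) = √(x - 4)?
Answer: 1280 - 32*√(-2 + √2) ≈ 1280.0 - 24.492*I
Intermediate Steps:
c(x) = √(-4 + x)
-32*(√(-2 + c(6)) - 40) = -32*(√(-2 + √(-4 + 6)) - 40) = -32*(√(-2 + √2) - 40) = -32*(-40 + √(-2 + √2)) = 1280 - 32*√(-2 + √2)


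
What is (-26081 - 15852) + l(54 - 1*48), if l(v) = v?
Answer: -41927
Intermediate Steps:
(-26081 - 15852) + l(54 - 1*48) = (-26081 - 15852) + (54 - 1*48) = -41933 + (54 - 48) = -41933 + 6 = -41927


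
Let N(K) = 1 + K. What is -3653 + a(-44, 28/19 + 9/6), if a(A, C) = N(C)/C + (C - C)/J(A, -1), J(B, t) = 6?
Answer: -412638/113 ≈ -3651.7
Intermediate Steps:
a(A, C) = (1 + C)/C (a(A, C) = (1 + C)/C + (C - C)/6 = (1 + C)/C + 0*(1/6) = (1 + C)/C + 0 = (1 + C)/C)
-3653 + a(-44, 28/19 + 9/6) = -3653 + (1 + (28/19 + 9/6))/(28/19 + 9/6) = -3653 + (1 + (28*(1/19) + 9*(1/6)))/(28*(1/19) + 9*(1/6)) = -3653 + (1 + (28/19 + 3/2))/(28/19 + 3/2) = -3653 + (1 + 113/38)/(113/38) = -3653 + (38/113)*(151/38) = -3653 + 151/113 = -412638/113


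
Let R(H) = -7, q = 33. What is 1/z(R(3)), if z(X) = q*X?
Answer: -1/231 ≈ -0.0043290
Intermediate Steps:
z(X) = 33*X
1/z(R(3)) = 1/(33*(-7)) = 1/(-231) = -1/231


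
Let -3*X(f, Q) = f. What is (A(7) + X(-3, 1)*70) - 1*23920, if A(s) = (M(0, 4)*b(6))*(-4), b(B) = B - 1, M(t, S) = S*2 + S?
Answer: -24090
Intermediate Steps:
M(t, S) = 3*S (M(t, S) = 2*S + S = 3*S)
X(f, Q) = -f/3
b(B) = -1 + B
A(s) = -240 (A(s) = ((3*4)*(-1 + 6))*(-4) = (12*5)*(-4) = 60*(-4) = -240)
(A(7) + X(-3, 1)*70) - 1*23920 = (-240 - ⅓*(-3)*70) - 1*23920 = (-240 + 1*70) - 23920 = (-240 + 70) - 23920 = -170 - 23920 = -24090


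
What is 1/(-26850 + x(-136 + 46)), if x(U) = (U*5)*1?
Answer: -1/27300 ≈ -3.6630e-5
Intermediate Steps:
x(U) = 5*U (x(U) = (5*U)*1 = 5*U)
1/(-26850 + x(-136 + 46)) = 1/(-26850 + 5*(-136 + 46)) = 1/(-26850 + 5*(-90)) = 1/(-26850 - 450) = 1/(-27300) = -1/27300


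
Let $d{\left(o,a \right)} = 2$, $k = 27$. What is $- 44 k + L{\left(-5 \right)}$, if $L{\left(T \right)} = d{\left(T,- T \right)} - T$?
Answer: $-1181$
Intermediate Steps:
$L{\left(T \right)} = 2 - T$
$- 44 k + L{\left(-5 \right)} = \left(-44\right) 27 + \left(2 - -5\right) = -1188 + \left(2 + 5\right) = -1188 + 7 = -1181$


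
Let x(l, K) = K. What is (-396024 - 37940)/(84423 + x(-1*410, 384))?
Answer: -433964/84807 ≈ -5.1171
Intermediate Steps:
(-396024 - 37940)/(84423 + x(-1*410, 384)) = (-396024 - 37940)/(84423 + 384) = -433964/84807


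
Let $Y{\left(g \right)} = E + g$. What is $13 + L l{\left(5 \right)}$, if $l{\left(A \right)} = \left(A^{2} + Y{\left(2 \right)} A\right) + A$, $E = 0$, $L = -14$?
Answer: $-547$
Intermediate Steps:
$Y{\left(g \right)} = g$ ($Y{\left(g \right)} = 0 + g = g$)
$l{\left(A \right)} = A^{2} + 3 A$ ($l{\left(A \right)} = \left(A^{2} + 2 A\right) + A = A^{2} + 3 A$)
$13 + L l{\left(5 \right)} = 13 - 14 \cdot 5 \left(3 + 5\right) = 13 - 14 \cdot 5 \cdot 8 = 13 - 560 = -547$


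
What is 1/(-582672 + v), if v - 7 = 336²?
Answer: -1/469769 ≈ -2.1287e-6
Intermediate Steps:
v = 112903 (v = 7 + 336² = 7 + 112896 = 112903)
1/(-582672 + v) = 1/(-582672 + 112903) = 1/(-469769) = -1/469769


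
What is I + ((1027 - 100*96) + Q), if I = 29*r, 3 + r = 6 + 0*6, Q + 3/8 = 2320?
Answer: -49331/8 ≈ -6166.4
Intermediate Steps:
Q = 18557/8 (Q = -3/8 + 2320 = 18557/8 ≈ 2319.6)
r = 3 (r = -3 + (6 + 0*6) = -3 + (6 + 0) = -3 + 6 = 3)
I = 87 (I = 29*3 = 87)
I + ((1027 - 100*96) + Q) = 87 + ((1027 - 100*96) + 18557/8) = 87 + ((1027 - 9600) + 18557/8) = 87 + (-8573 + 18557/8) = 87 - 50027/8 = -49331/8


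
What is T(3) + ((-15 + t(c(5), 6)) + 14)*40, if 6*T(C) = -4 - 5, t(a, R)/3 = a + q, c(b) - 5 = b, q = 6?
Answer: 3757/2 ≈ 1878.5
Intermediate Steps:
c(b) = 5 + b
t(a, R) = 18 + 3*a (t(a, R) = 3*(a + 6) = 3*(6 + a) = 18 + 3*a)
T(C) = -3/2 (T(C) = (-4 - 5)/6 = (1/6)*(-9) = -3/2)
T(3) + ((-15 + t(c(5), 6)) + 14)*40 = -3/2 + ((-15 + (18 + 3*(5 + 5))) + 14)*40 = -3/2 + ((-15 + (18 + 3*10)) + 14)*40 = -3/2 + ((-15 + (18 + 30)) + 14)*40 = -3/2 + ((-15 + 48) + 14)*40 = -3/2 + (33 + 14)*40 = -3/2 + 47*40 = -3/2 + 1880 = 3757/2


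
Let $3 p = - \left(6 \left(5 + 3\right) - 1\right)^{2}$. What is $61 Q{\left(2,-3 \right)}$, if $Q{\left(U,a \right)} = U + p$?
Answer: $- \frac{134383}{3} \approx -44794.0$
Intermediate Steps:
$p = - \frac{2209}{3}$ ($p = \frac{\left(-1\right) \left(6 \left(5 + 3\right) - 1\right)^{2}}{3} = \frac{\left(-1\right) \left(6 \cdot 8 - 1\right)^{2}}{3} = \frac{\left(-1\right) \left(48 - 1\right)^{2}}{3} = \frac{\left(-1\right) 47^{2}}{3} = \frac{\left(-1\right) 2209}{3} = \frac{1}{3} \left(-2209\right) = - \frac{2209}{3} \approx -736.33$)
$Q{\left(U,a \right)} = - \frac{2209}{3} + U$ ($Q{\left(U,a \right)} = U - \frac{2209}{3} = - \frac{2209}{3} + U$)
$61 Q{\left(2,-3 \right)} = 61 \left(- \frac{2209}{3} + 2\right) = 61 \left(- \frac{2203}{3}\right) = - \frac{134383}{3}$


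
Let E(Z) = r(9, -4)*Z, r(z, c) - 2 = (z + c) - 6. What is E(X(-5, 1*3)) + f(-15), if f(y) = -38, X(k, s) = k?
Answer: -43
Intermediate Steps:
r(z, c) = -4 + c + z (r(z, c) = 2 + ((z + c) - 6) = 2 + ((c + z) - 6) = 2 + (-6 + c + z) = -4 + c + z)
E(Z) = Z (E(Z) = (-4 - 4 + 9)*Z = 1*Z = Z)
E(X(-5, 1*3)) + f(-15) = -5 - 38 = -43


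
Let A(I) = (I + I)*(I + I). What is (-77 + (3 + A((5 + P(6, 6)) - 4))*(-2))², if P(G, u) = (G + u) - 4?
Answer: 534361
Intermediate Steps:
P(G, u) = -4 + G + u
A(I) = 4*I² (A(I) = (2*I)*(2*I) = 4*I²)
(-77 + (3 + A((5 + P(6, 6)) - 4))*(-2))² = (-77 + (3 + 4*((5 + (-4 + 6 + 6)) - 4)²)*(-2))² = (-77 + (3 + 4*((5 + 8) - 4)²)*(-2))² = (-77 + (3 + 4*(13 - 4)²)*(-2))² = (-77 + (3 + 4*9²)*(-2))² = (-77 + (3 + 4*81)*(-2))² = (-77 + (3 + 324)*(-2))² = (-77 + 327*(-2))² = (-77 - 654)² = (-731)² = 534361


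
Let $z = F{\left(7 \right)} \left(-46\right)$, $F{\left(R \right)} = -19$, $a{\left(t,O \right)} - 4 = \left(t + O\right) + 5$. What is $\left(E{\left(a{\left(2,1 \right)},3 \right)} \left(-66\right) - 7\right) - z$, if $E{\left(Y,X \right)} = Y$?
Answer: $-1673$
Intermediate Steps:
$a{\left(t,O \right)} = 9 + O + t$ ($a{\left(t,O \right)} = 4 + \left(\left(t + O\right) + 5\right) = 4 + \left(\left(O + t\right) + 5\right) = 4 + \left(5 + O + t\right) = 9 + O + t$)
$z = 874$ ($z = \left(-19\right) \left(-46\right) = 874$)
$\left(E{\left(a{\left(2,1 \right)},3 \right)} \left(-66\right) - 7\right) - z = \left(\left(9 + 1 + 2\right) \left(-66\right) - 7\right) - 874 = \left(12 \left(-66\right) - 7\right) - 874 = \left(-792 - 7\right) - 874 = -799 - 874 = -1673$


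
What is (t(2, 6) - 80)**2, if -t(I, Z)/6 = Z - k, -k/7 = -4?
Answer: 2704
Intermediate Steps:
k = 28 (k = -7*(-4) = 28)
t(I, Z) = 168 - 6*Z (t(I, Z) = -6*(Z - 1*28) = -6*(Z - 28) = -6*(-28 + Z) = 168 - 6*Z)
(t(2, 6) - 80)**2 = ((168 - 6*6) - 80)**2 = ((168 - 36) - 80)**2 = (132 - 80)**2 = 52**2 = 2704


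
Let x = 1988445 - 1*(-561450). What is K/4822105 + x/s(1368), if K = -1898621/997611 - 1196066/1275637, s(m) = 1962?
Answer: 579540154826239438800857/445923374995637993410 ≈ 1299.6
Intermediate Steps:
K = -3615159794903/1272589503207 (K = -1898621*1/997611 - 1196066*1/1275637 = -1898621/997611 - 1196066/1275637 = -3615159794903/1272589503207 ≈ -2.8408)
x = 2549895 (x = 1988445 + 561450 = 2549895)
K/4822105 + x/s(1368) = -3615159794903/1272589503207/4822105 + 2549895/1962 = -3615159794903/1272589503207*1/4822105 + 2549895*(1/1962) = -3615159794903/6136560206361990735 + 849965/654 = 579540154826239438800857/445923374995637993410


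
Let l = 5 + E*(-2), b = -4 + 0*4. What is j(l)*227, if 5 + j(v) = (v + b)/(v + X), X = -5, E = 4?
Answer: -7491/8 ≈ -936.38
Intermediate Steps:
b = -4 (b = -4 + 0 = -4)
l = -3 (l = 5 + 4*(-2) = 5 - 8 = -3)
j(v) = -5 + (-4 + v)/(-5 + v) (j(v) = -5 + (v - 4)/(v - 5) = -5 + (-4 + v)/(-5 + v))
j(l)*227 = ((21 - 4*(-3))/(-5 - 3))*227 = ((21 + 12)/(-8))*227 = -1/8*33*227 = -33/8*227 = -7491/8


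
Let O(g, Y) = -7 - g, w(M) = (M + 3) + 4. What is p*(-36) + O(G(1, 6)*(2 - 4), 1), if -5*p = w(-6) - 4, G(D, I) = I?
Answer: -83/5 ≈ -16.600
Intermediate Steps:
w(M) = 7 + M (w(M) = (3 + M) + 4 = 7 + M)
p = ⅗ (p = -((7 - 6) - 4)/5 = -(1 - 4)/5 = -⅕*(-3) = ⅗ ≈ 0.60000)
p*(-36) + O(G(1, 6)*(2 - 4), 1) = (⅗)*(-36) + (-7 - 6*(2 - 4)) = -108/5 + (-7 - 6*(-2)) = -108/5 + (-7 - 1*(-12)) = -108/5 + (-7 + 12) = -108/5 + 5 = -83/5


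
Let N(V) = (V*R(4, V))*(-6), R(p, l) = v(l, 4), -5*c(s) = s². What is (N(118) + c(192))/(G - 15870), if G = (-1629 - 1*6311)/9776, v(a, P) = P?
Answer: 124702656/193941325 ≈ 0.64299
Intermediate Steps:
G = -1985/2444 (G = (-1629 - 6311)*(1/9776) = -7940*1/9776 = -1985/2444 ≈ -0.81219)
c(s) = -s²/5
R(p, l) = 4
N(V) = -24*V (N(V) = (V*4)*(-6) = (4*V)*(-6) = -24*V)
(N(118) + c(192))/(G - 15870) = (-24*118 - ⅕*192²)/(-1985/2444 - 15870) = (-2832 - ⅕*36864)/(-38788265/2444) = (-2832 - 36864/5)*(-2444/38788265) = -51024/5*(-2444/38788265) = 124702656/193941325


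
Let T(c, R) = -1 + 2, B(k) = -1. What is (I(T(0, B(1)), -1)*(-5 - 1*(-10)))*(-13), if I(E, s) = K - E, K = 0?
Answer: 65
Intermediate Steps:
T(c, R) = 1
I(E, s) = -E (I(E, s) = 0 - E = -E)
(I(T(0, B(1)), -1)*(-5 - 1*(-10)))*(-13) = ((-1*1)*(-5 - 1*(-10)))*(-13) = -(-5 + 10)*(-13) = -1*5*(-13) = -5*(-13) = 65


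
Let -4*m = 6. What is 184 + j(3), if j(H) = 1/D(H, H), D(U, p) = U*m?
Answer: 1654/9 ≈ 183.78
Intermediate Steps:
m = -3/2 (m = -¼*6 = -3/2 ≈ -1.5000)
D(U, p) = -3*U/2 (D(U, p) = U*(-3/2) = -3*U/2)
j(H) = -2/(3*H) (j(H) = 1/(-3*H/2) = -2/(3*H))
184 + j(3) = 184 - ⅔/3 = 184 - ⅔*⅓ = 184 - 2/9 = 1654/9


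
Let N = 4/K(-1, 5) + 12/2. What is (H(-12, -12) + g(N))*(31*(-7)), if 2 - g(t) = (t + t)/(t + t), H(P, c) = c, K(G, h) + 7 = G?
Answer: 2387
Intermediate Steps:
K(G, h) = -7 + G
N = 11/2 (N = 4/(-7 - 1) + 12/2 = 4/(-8) + 12*(1/2) = 4*(-1/8) + 6 = -1/2 + 6 = 11/2 ≈ 5.5000)
g(t) = 1 (g(t) = 2 - (t + t)/(t + t) = 2 - 2*t/(2*t) = 2 - 2*t*1/(2*t) = 2 - 1*1 = 2 - 1 = 1)
(H(-12, -12) + g(N))*(31*(-7)) = (-12 + 1)*(31*(-7)) = -11*(-217) = 2387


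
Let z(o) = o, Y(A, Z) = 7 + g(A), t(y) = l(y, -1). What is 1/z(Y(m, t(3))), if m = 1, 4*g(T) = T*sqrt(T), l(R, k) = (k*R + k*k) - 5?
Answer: 4/29 ≈ 0.13793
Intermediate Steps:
l(R, k) = -5 + k**2 + R*k (l(R, k) = (R*k + k**2) - 5 = (k**2 + R*k) - 5 = -5 + k**2 + R*k)
g(T) = T**(3/2)/4 (g(T) = (T*sqrt(T))/4 = T**(3/2)/4)
t(y) = -4 - y (t(y) = -5 + (-1)**2 + y*(-1) = -5 + 1 - y = -4 - y)
Y(A, Z) = 7 + A**(3/2)/4
1/z(Y(m, t(3))) = 1/(7 + 1**(3/2)/4) = 1/(7 + (1/4)*1) = 1/(7 + 1/4) = 1/(29/4) = 4/29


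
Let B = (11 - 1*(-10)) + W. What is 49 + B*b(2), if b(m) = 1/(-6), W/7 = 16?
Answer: 161/6 ≈ 26.833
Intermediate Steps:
W = 112 (W = 7*16 = 112)
b(m) = -1/6
B = 133 (B = (11 - 1*(-10)) + 112 = (11 + 10) + 112 = 21 + 112 = 133)
49 + B*b(2) = 49 + 133*(-1/6) = 49 - 133/6 = 161/6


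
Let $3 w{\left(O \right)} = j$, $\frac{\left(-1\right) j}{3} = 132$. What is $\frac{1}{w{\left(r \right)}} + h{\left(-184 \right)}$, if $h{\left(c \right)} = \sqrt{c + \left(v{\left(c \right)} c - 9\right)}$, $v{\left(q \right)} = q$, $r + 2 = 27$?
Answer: $- \frac{1}{132} + 7 \sqrt{687} \approx 183.47$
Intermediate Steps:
$r = 25$ ($r = -2 + 27 = 25$)
$j = -396$ ($j = \left(-3\right) 132 = -396$)
$w{\left(O \right)} = -132$ ($w{\left(O \right)} = \frac{1}{3} \left(-396\right) = -132$)
$h{\left(c \right)} = \sqrt{-9 + c + c^{2}}$ ($h{\left(c \right)} = \sqrt{c + \left(c c - 9\right)} = \sqrt{c + \left(c^{2} - 9\right)} = \sqrt{c + \left(-9 + c^{2}\right)} = \sqrt{-9 + c + c^{2}}$)
$\frac{1}{w{\left(r \right)}} + h{\left(-184 \right)} = \frac{1}{-132} + \sqrt{-9 - 184 + \left(-184\right)^{2}} = - \frac{1}{132} + \sqrt{-9 - 184 + 33856} = - \frac{1}{132} + \sqrt{33663} = - \frac{1}{132} + 7 \sqrt{687}$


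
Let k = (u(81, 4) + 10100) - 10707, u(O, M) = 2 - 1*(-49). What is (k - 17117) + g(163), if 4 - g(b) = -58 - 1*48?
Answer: -17563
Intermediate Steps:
g(b) = 110 (g(b) = 4 - (-58 - 1*48) = 4 - (-58 - 48) = 4 - 1*(-106) = 4 + 106 = 110)
u(O, M) = 51 (u(O, M) = 2 + 49 = 51)
k = -556 (k = (51 + 10100) - 10707 = 10151 - 10707 = -556)
(k - 17117) + g(163) = (-556 - 17117) + 110 = -17673 + 110 = -17563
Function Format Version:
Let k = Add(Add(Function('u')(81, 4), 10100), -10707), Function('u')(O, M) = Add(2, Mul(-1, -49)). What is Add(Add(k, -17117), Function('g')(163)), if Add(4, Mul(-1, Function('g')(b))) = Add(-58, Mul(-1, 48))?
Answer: -17563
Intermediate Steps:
Function('g')(b) = 110 (Function('g')(b) = Add(4, Mul(-1, Add(-58, Mul(-1, 48)))) = Add(4, Mul(-1, Add(-58, -48))) = Add(4, Mul(-1, -106)) = Add(4, 106) = 110)
Function('u')(O, M) = 51 (Function('u')(O, M) = Add(2, 49) = 51)
k = -556 (k = Add(Add(51, 10100), -10707) = Add(10151, -10707) = -556)
Add(Add(k, -17117), Function('g')(163)) = Add(Add(-556, -17117), 110) = Add(-17673, 110) = -17563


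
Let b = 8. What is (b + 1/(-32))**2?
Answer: 65025/1024 ≈ 63.501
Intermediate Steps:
(b + 1/(-32))**2 = (8 + 1/(-32))**2 = (8 - 1/32)**2 = (255/32)**2 = 65025/1024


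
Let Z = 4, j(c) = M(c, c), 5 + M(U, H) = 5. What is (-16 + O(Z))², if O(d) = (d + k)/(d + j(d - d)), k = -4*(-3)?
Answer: 144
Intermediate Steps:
M(U, H) = 0 (M(U, H) = -5 + 5 = 0)
j(c) = 0
k = 12
O(d) = (12 + d)/d (O(d) = (d + 12)/(d + 0) = (12 + d)/d)
(-16 + O(Z))² = (-16 + (12 + 4)/4)² = (-16 + (¼)*16)² = (-16 + 4)² = (-12)² = 144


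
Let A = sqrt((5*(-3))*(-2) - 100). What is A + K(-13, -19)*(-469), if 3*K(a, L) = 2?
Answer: -938/3 + I*sqrt(70) ≈ -312.67 + 8.3666*I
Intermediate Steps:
K(a, L) = 2/3 (K(a, L) = (1/3)*2 = 2/3)
A = I*sqrt(70) (A = sqrt(-15*(-2) - 100) = sqrt(30 - 100) = sqrt(-70) = I*sqrt(70) ≈ 8.3666*I)
A + K(-13, -19)*(-469) = I*sqrt(70) + (2/3)*(-469) = I*sqrt(70) - 938/3 = -938/3 + I*sqrt(70)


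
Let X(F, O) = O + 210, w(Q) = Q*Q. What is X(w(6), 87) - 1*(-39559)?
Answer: 39856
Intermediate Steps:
w(Q) = Q²
X(F, O) = 210 + O
X(w(6), 87) - 1*(-39559) = (210 + 87) - 1*(-39559) = 297 + 39559 = 39856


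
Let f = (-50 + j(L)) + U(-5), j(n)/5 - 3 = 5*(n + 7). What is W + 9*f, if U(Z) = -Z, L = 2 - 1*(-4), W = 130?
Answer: 2785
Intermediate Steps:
L = 6 (L = 2 + 4 = 6)
j(n) = 190 + 25*n (j(n) = 15 + 5*(5*(n + 7)) = 15 + 5*(5*(7 + n)) = 15 + 5*(35 + 5*n) = 15 + (175 + 25*n) = 190 + 25*n)
f = 295 (f = (-50 + (190 + 25*6)) - 1*(-5) = (-50 + (190 + 150)) + 5 = (-50 + 340) + 5 = 290 + 5 = 295)
W + 9*f = 130 + 9*295 = 130 + 2655 = 2785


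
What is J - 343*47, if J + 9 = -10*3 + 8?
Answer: -16152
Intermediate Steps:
J = -31 (J = -9 + (-10*3 + 8) = -9 + (-30 + 8) = -9 - 22 = -31)
J - 343*47 = -31 - 343*47 = -31 - 16121 = -16152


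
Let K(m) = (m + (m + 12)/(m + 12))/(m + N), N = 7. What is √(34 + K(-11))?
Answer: √146/2 ≈ 6.0415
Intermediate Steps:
K(m) = (1 + m)/(7 + m) (K(m) = (m + (m + 12)/(m + 12))/(m + 7) = (m + (12 + m)/(12 + m))/(7 + m) = (m + 1)/(7 + m) = (1 + m)/(7 + m))
√(34 + K(-11)) = √(34 + (1 - 11)/(7 - 11)) = √(34 - 10/(-4)) = √(34 - ¼*(-10)) = √(34 + 5/2) = √(73/2) = √146/2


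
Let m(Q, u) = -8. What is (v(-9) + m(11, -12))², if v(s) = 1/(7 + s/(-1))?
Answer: 16129/256 ≈ 63.004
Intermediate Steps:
v(s) = 1/(7 - s) (v(s) = 1/(7 + s*(-1)) = 1/(7 - s))
(v(-9) + m(11, -12))² = (-1/(-7 - 9) - 8)² = (-1/(-16) - 8)² = (-1*(-1/16) - 8)² = (1/16 - 8)² = (-127/16)² = 16129/256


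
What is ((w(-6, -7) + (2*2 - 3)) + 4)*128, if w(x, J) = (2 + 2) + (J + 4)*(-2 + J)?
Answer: 4608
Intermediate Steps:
w(x, J) = 4 + (-2 + J)*(4 + J) (w(x, J) = 4 + (4 + J)*(-2 + J) = 4 + (-2 + J)*(4 + J))
((w(-6, -7) + (2*2 - 3)) + 4)*128 = (((-4 + (-7)² + 2*(-7)) + (2*2 - 3)) + 4)*128 = (((-4 + 49 - 14) + (4 - 3)) + 4)*128 = ((31 + 1) + 4)*128 = (32 + 4)*128 = 36*128 = 4608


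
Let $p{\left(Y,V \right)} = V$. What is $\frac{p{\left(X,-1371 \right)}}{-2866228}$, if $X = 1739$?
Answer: $\frac{1371}{2866228} \approx 0.00047833$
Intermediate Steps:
$\frac{p{\left(X,-1371 \right)}}{-2866228} = - \frac{1371}{-2866228} = \left(-1371\right) \left(- \frac{1}{2866228}\right) = \frac{1371}{2866228}$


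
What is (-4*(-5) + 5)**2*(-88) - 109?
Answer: -55109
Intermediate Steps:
(-4*(-5) + 5)**2*(-88) - 109 = (20 + 5)**2*(-88) - 109 = 25**2*(-88) - 109 = 625*(-88) - 109 = -55000 - 109 = -55109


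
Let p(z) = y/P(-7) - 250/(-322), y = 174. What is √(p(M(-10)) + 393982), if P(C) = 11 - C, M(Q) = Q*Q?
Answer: 5*√3676564122/483 ≈ 627.69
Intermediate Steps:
M(Q) = Q²
p(z) = 5044/483 (p(z) = 174/(11 - 1*(-7)) - 250/(-322) = 174/(11 + 7) - 250*(-1/322) = 174/18 + 125/161 = 174*(1/18) + 125/161 = 29/3 + 125/161 = 5044/483)
√(p(M(-10)) + 393982) = √(5044/483 + 393982) = √(190298350/483) = 5*√3676564122/483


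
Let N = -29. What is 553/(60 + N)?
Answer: 553/31 ≈ 17.839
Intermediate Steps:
553/(60 + N) = 553/(60 - 29) = 553/31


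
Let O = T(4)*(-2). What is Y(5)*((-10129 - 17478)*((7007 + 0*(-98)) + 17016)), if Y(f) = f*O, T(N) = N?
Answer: 26528118440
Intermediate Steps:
O = -8 (O = 4*(-2) = -8)
Y(f) = -8*f (Y(f) = f*(-8) = -8*f)
Y(5)*((-10129 - 17478)*((7007 + 0*(-98)) + 17016)) = (-8*5)*((-10129 - 17478)*((7007 + 0*(-98)) + 17016)) = -(-1104280)*((7007 + 0) + 17016) = -(-1104280)*(7007 + 17016) = -(-1104280)*24023 = -40*(-663202961) = 26528118440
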